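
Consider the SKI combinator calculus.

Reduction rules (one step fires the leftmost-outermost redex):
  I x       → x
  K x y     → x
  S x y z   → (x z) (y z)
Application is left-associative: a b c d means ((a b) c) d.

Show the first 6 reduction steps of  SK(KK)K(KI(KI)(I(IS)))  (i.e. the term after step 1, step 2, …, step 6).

Answer: after 6 steps: KS

Derivation:
  start: SK(KK)K(KI(KI)(I(IS)))
  →1  KK(KKK)(KI(KI)(I(IS)))
  →2  K(KI(KI)(I(IS)))
  →3  K(I(I(IS)))
  →4  K(I(IS))
  →5  K(IS)
  →6  KS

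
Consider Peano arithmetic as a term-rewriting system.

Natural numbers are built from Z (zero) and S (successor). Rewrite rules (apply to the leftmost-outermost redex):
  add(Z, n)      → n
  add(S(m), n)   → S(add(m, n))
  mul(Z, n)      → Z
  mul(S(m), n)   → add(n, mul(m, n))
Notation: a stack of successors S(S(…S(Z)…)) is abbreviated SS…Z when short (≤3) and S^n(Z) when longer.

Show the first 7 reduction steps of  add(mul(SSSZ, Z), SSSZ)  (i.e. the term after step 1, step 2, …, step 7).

Answer: after 7 steps: add(Z, SSSZ)

Derivation:
  start: add(mul(SSSZ, Z), SSSZ)
  →1  add(add(Z, mul(SSZ, Z)), SSSZ)
  →2  add(mul(SSZ, Z), SSSZ)
  →3  add(add(Z, mul(SZ, Z)), SSSZ)
  →4  add(mul(SZ, Z), SSSZ)
  →5  add(add(Z, mul(Z, Z)), SSSZ)
  →6  add(mul(Z, Z), SSSZ)
  →7  add(Z, SSSZ)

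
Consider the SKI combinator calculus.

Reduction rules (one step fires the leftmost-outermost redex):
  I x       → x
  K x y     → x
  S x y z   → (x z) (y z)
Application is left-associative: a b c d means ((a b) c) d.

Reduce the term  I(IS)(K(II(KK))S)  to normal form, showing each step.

  start: I(IS)(K(II(KK))S)
  step 1: IS(K(II(KK))S)
  step 2: S(K(II(KK))S)
  step 3: S(II(KK))
  step 4: S(I(KK))
  step 5: S(KK)

Answer: normal form = S(KK)  (in 5 steps)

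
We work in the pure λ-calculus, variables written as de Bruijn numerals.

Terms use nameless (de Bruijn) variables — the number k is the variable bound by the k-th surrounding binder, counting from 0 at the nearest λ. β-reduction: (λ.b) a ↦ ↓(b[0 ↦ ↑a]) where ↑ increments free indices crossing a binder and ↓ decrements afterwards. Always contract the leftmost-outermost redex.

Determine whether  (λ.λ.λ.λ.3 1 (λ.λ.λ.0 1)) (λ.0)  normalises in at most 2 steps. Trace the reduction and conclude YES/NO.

Answer: YES — reaches normal form λ.λ.λ.1 (λ.λ.λ.0 1) in 2 ≤ 2 steps

Working:
  start: (λ.λ.λ.λ.3 1 (λ.λ.λ.0 1)) (λ.0)
  [1] λ.λ.λ.(λ.0) 1 (λ.λ.λ.0 1)
  [2] λ.λ.λ.1 (λ.λ.λ.0 1)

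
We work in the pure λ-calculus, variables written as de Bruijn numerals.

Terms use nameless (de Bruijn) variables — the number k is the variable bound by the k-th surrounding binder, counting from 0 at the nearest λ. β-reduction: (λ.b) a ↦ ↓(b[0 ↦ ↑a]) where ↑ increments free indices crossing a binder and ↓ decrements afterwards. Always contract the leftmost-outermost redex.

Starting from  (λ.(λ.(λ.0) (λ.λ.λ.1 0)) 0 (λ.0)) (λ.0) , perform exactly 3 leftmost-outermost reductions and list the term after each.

Answer: after 3 steps: (λ.λ.λ.1 0) (λ.0)

Derivation:
  start: (λ.(λ.(λ.0) (λ.λ.λ.1 0)) 0 (λ.0)) (λ.0)
  [1] (λ.(λ.0) (λ.λ.λ.1 0)) (λ.0) (λ.0)
  [2] (λ.0) (λ.λ.λ.1 0) (λ.0)
  [3] (λ.λ.λ.1 0) (λ.0)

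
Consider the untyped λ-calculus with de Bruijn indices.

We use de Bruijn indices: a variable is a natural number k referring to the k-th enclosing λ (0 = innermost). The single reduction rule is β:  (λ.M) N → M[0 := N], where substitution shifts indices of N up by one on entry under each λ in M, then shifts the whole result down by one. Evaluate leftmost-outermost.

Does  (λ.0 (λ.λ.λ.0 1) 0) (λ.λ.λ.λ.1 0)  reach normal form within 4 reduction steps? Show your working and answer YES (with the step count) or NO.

Answer: YES — reaches normal form λ.λ.1 0 in 3 ≤ 4 steps

Derivation:
  start: (λ.0 (λ.λ.λ.0 1) 0) (λ.λ.λ.λ.1 0)
  →1  (λ.λ.λ.λ.1 0) (λ.λ.λ.0 1) (λ.λ.λ.λ.1 0)
  →2  (λ.λ.λ.1 0) (λ.λ.λ.λ.1 0)
  →3  λ.λ.1 0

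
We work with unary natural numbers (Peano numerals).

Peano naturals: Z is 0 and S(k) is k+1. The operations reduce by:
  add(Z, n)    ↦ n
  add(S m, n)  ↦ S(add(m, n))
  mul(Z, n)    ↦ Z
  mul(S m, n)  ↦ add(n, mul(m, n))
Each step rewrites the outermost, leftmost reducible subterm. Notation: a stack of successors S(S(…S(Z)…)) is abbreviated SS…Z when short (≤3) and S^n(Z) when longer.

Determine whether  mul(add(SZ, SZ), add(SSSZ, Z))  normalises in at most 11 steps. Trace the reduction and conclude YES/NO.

Answer: NO — after 11 steps the term is S(S(S(mul(SZ, add(SSSZ, Z))))), not yet normal

Derivation:
  start: mul(add(SZ, SZ), add(SSSZ, Z))
  step 1: mul(S(add(Z, SZ)), add(SSSZ, Z))
  step 2: add(add(SSSZ, Z), mul(add(Z, SZ), add(SSSZ, Z)))
  step 3: add(S(add(SSZ, Z)), mul(add(Z, SZ), add(SSSZ, Z)))
  step 4: S(add(add(SSZ, Z), mul(add(Z, SZ), add(SSSZ, Z))))
  step 5: S(add(S(add(SZ, Z)), mul(add(Z, SZ), add(SSSZ, Z))))
  step 6: S(S(add(add(SZ, Z), mul(add(Z, SZ), add(SSSZ, Z)))))
  step 7: S(S(add(S(add(Z, Z)), mul(add(Z, SZ), add(SSSZ, Z)))))
  step 8: S(S(S(add(add(Z, Z), mul(add(Z, SZ), add(SSSZ, Z))))))
  step 9: S(S(S(add(Z, mul(add(Z, SZ), add(SSSZ, Z))))))
  step 10: S(S(S(mul(add(Z, SZ), add(SSSZ, Z)))))
  step 11: S(S(S(mul(SZ, add(SSSZ, Z)))))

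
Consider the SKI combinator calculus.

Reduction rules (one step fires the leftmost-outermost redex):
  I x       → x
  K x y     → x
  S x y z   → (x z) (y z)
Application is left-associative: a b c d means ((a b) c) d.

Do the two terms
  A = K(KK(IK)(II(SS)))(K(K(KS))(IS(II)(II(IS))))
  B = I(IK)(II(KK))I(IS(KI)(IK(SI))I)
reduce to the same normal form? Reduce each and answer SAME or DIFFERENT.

Term A:
  start: K(KK(IK)(II(SS)))(K(K(KS))(IS(II)(II(IS))))
  [1] KK(IK)(II(SS))
  [2] K(II(SS))
  [3] K(I(SS))
  [4] K(SS)

Term B:
  start: I(IK)(II(KK))I(IS(KI)(IK(SI))I)
  [1] IK(II(KK))I(IS(KI)(IK(SI))I)
  [2] K(II(KK))I(IS(KI)(IK(SI))I)
  [3] II(KK)(IS(KI)(IK(SI))I)
  [4] I(KK)(IS(KI)(IK(SI))I)
  [5] KK(IS(KI)(IK(SI))I)
  [6] K

Answer: DIFFERENT — A ⇓ K(SS), B ⇓ K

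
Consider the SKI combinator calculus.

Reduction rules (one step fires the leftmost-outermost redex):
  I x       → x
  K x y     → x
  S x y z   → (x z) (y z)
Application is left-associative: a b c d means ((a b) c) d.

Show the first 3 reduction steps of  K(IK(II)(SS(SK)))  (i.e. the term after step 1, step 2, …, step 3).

Answer: after 3 steps: KI

Derivation:
  start: K(IK(II)(SS(SK)))
  →1  K(K(II)(SS(SK)))
  →2  K(II)
  →3  KI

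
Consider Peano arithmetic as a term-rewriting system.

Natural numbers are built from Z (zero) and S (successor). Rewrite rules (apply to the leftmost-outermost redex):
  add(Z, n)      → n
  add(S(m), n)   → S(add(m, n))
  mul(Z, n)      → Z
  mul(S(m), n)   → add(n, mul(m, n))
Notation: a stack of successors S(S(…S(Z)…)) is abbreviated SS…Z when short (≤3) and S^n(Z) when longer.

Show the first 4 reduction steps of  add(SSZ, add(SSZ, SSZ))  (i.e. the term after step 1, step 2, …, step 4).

Answer: after 4 steps: S(S(S(add(SZ, SSZ))))

Reduction:
  start: add(SSZ, add(SSZ, SSZ))
  →1  S(add(SZ, add(SSZ, SSZ)))
  →2  S(S(add(Z, add(SSZ, SSZ))))
  →3  S(S(add(SSZ, SSZ)))
  →4  S(S(S(add(SZ, SSZ))))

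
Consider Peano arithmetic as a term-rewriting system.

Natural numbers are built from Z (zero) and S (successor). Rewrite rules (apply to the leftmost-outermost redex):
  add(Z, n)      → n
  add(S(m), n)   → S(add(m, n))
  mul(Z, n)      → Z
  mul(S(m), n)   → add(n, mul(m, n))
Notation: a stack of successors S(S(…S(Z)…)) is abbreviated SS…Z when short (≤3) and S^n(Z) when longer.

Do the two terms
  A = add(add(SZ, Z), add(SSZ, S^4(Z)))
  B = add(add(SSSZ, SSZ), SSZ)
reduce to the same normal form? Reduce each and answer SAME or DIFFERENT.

Term A:
  start: add(add(SZ, Z), add(SSZ, S^4(Z)))
  [1] add(S(add(Z, Z)), add(SSZ, S^4(Z)))
  [2] S(add(add(Z, Z), add(SSZ, S^4(Z))))
  [3] S(add(Z, add(SSZ, S^4(Z))))
  [4] S(add(SSZ, S^4(Z)))
  [5] S(S(add(SZ, S^4(Z))))
  [6] S(S(S(add(Z, S^4(Z)))))
  [7] S^7(Z)

Term B:
  start: add(add(SSSZ, SSZ), SSZ)
  [1] add(S(add(SSZ, SSZ)), SSZ)
  [2] S(add(add(SSZ, SSZ), SSZ))
  [3] S(add(S(add(SZ, SSZ)), SSZ))
  [4] S(S(add(add(SZ, SSZ), SSZ)))
  [5] S(S(add(S(add(Z, SSZ)), SSZ)))
  [6] S(S(S(add(add(Z, SSZ), SSZ))))
  [7] S(S(S(add(SSZ, SSZ))))
  [8] S(S(S(S(add(SZ, SSZ)))))
  [9] S(S(S(S(S(add(Z, SSZ))))))
  [10] S^7(Z)

Answer: SAME — A ⇓ S^7(Z), B ⇓ S^7(Z)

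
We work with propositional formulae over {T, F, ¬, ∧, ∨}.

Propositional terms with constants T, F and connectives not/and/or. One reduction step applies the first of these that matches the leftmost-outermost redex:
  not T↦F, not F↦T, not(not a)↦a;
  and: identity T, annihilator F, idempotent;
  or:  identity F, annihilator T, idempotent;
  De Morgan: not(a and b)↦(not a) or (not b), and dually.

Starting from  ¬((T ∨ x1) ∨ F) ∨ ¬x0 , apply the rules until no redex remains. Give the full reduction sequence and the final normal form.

  start: ¬((T ∨ x1) ∨ F) ∨ ¬x0
  [1] (¬(T ∨ x1) ∧ ¬F) ∨ ¬x0
  [2] ((¬T ∧ ¬x1) ∧ ¬F) ∨ ¬x0
  [3] ((F ∧ ¬x1) ∧ ¬F) ∨ ¬x0
  [4] (F ∧ ¬F) ∨ ¬x0
  [5] F ∨ ¬x0
  [6] ¬x0

Answer: normal form = ¬x0  (in 6 steps)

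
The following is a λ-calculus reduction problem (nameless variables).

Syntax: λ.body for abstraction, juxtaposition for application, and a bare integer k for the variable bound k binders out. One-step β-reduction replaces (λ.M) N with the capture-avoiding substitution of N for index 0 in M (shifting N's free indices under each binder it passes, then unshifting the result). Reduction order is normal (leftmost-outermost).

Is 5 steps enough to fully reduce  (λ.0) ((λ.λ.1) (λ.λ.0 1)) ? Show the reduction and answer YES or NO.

Answer: YES — reaches normal form λ.λ.λ.0 1 in 2 ≤ 5 steps

Derivation:
  start: (λ.0) ((λ.λ.1) (λ.λ.0 1))
  [1] (λ.λ.1) (λ.λ.0 1)
  [2] λ.λ.λ.0 1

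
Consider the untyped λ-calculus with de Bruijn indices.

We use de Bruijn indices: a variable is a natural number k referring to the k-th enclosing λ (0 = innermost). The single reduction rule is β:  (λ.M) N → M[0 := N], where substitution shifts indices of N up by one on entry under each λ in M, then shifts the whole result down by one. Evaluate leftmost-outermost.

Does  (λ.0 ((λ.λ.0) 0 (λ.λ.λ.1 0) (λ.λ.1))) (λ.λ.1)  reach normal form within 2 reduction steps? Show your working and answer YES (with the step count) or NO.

Answer: NO — after 2 steps the term is λ.(λ.λ.0) (λ.λ.1) (λ.λ.λ.1 0) (λ.λ.1), not yet normal

Derivation:
  start: (λ.0 ((λ.λ.0) 0 (λ.λ.λ.1 0) (λ.λ.1))) (λ.λ.1)
  →1  (λ.λ.1) ((λ.λ.0) (λ.λ.1) (λ.λ.λ.1 0) (λ.λ.1))
  →2  λ.(λ.λ.0) (λ.λ.1) (λ.λ.λ.1 0) (λ.λ.1)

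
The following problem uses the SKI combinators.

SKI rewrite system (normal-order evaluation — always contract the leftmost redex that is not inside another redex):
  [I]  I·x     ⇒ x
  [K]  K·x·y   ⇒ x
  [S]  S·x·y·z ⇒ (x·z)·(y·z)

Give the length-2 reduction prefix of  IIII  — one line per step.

  start: IIII
  [1] III
  [2] II

Answer: after 2 steps: II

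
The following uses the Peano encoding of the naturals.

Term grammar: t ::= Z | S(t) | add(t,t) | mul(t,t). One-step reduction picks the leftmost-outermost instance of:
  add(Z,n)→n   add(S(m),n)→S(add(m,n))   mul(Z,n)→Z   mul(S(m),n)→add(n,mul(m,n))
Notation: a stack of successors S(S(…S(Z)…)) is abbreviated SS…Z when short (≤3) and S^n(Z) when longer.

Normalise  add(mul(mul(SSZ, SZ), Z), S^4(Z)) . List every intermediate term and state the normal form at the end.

Answer: normal form = S^4(Z)  (in 13 steps)

Reduction:
  start: add(mul(mul(SSZ, SZ), Z), S^4(Z))
  [1] add(mul(add(SZ, mul(SZ, SZ)), Z), S^4(Z))
  [2] add(mul(S(add(Z, mul(SZ, SZ))), Z), S^4(Z))
  [3] add(add(Z, mul(add(Z, mul(SZ, SZ)), Z)), S^4(Z))
  [4] add(mul(add(Z, mul(SZ, SZ)), Z), S^4(Z))
  [5] add(mul(mul(SZ, SZ), Z), S^4(Z))
  [6] add(mul(add(SZ, mul(Z, SZ)), Z), S^4(Z))
  [7] add(mul(S(add(Z, mul(Z, SZ))), Z), S^4(Z))
  [8] add(add(Z, mul(add(Z, mul(Z, SZ)), Z)), S^4(Z))
  [9] add(mul(add(Z, mul(Z, SZ)), Z), S^4(Z))
  [10] add(mul(mul(Z, SZ), Z), S^4(Z))
  [11] add(mul(Z, Z), S^4(Z))
  [12] add(Z, S^4(Z))
  [13] S^4(Z)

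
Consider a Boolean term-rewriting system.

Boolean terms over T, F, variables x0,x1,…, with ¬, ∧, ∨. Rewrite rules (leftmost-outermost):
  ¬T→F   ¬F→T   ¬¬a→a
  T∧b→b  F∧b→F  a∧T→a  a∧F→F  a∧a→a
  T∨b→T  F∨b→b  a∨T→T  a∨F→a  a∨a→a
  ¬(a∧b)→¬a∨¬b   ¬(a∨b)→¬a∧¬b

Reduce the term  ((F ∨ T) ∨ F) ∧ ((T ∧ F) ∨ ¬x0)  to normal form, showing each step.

Answer: normal form = ¬x0  (in 5 steps)

Derivation:
  start: ((F ∨ T) ∨ F) ∧ ((T ∧ F) ∨ ¬x0)
  →1  (F ∨ T) ∧ ((T ∧ F) ∨ ¬x0)
  →2  T ∧ ((T ∧ F) ∨ ¬x0)
  →3  (T ∧ F) ∨ ¬x0
  →4  F ∨ ¬x0
  →5  ¬x0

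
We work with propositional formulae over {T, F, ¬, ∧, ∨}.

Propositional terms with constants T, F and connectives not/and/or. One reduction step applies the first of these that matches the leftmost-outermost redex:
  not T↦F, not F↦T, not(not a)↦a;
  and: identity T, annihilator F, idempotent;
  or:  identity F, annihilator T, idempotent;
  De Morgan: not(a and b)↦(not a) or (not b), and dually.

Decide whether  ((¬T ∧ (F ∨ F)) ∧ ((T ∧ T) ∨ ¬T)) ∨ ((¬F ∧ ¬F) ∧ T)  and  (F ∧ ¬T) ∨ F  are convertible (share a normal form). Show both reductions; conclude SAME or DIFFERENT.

Term A:
  start: ((¬T ∧ (F ∨ F)) ∧ ((T ∧ T) ∨ ¬T)) ∨ ((¬F ∧ ¬F) ∧ T)
  →1  ((F ∧ (F ∨ F)) ∧ ((T ∧ T) ∨ ¬T)) ∨ ((¬F ∧ ¬F) ∧ T)
  →2  (F ∧ ((T ∧ T) ∨ ¬T)) ∨ ((¬F ∧ ¬F) ∧ T)
  →3  F ∨ ((¬F ∧ ¬F) ∧ T)
  →4  (¬F ∧ ¬F) ∧ T
  →5  ¬F ∧ ¬F
  →6  ¬F
  →7  T

Term B:
  start: (F ∧ ¬T) ∨ F
  →1  F ∧ ¬T
  →2  F

Answer: DIFFERENT — A ⇓ T, B ⇓ F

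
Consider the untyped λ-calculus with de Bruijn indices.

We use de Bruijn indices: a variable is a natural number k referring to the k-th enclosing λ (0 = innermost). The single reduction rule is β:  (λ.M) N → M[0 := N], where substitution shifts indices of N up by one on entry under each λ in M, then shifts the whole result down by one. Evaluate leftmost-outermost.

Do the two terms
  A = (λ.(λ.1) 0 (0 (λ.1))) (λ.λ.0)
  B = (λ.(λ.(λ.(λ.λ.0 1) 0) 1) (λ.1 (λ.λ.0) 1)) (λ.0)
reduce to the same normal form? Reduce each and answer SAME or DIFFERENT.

Term A:
  start: (λ.(λ.1) 0 (0 (λ.1))) (λ.λ.0)
  [1] (λ.λ.λ.0) (λ.λ.0) ((λ.λ.0) (λ.λ.λ.0))
  [2] (λ.λ.0) ((λ.λ.0) (λ.λ.λ.0))
  [3] λ.0

Term B:
  start: (λ.(λ.(λ.(λ.λ.0 1) 0) 1) (λ.1 (λ.λ.0) 1)) (λ.0)
  [1] (λ.(λ.(λ.λ.0 1) 0) (λ.0)) (λ.(λ.0) (λ.λ.0) (λ.0))
  [2] (λ.(λ.λ.0 1) 0) (λ.0)
  [3] (λ.λ.0 1) (λ.0)
  [4] λ.0 (λ.0)

Answer: DIFFERENT — A ⇓ λ.0, B ⇓ λ.0 (λ.0)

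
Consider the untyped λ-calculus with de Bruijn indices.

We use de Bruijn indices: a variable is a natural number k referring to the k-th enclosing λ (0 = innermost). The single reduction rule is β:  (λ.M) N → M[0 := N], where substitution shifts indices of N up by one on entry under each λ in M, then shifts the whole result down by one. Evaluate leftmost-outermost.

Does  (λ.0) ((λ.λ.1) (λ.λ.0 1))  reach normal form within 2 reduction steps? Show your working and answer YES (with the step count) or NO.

  start: (λ.0) ((λ.λ.1) (λ.λ.0 1))
  →1  (λ.λ.1) (λ.λ.0 1)
  →2  λ.λ.λ.0 1

Answer: YES — reaches normal form λ.λ.λ.0 1 in 2 ≤ 2 steps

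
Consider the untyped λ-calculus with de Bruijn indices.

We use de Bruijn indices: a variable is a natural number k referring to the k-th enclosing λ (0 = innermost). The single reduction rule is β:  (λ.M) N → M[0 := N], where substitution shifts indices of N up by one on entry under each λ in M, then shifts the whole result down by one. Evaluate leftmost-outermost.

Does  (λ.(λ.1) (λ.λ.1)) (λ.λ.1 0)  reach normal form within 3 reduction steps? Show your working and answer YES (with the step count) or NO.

  start: (λ.(λ.1) (λ.λ.1)) (λ.λ.1 0)
  step 1: (λ.λ.λ.1 0) (λ.λ.1)
  step 2: λ.λ.1 0

Answer: YES — reaches normal form λ.λ.1 0 in 2 ≤ 3 steps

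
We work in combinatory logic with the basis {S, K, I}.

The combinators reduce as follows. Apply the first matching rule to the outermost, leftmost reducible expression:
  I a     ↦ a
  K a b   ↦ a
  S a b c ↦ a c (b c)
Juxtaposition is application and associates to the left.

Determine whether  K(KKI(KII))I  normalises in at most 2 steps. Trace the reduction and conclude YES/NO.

  start: K(KKI(KII))I
  [1] KKI(KII)
  [2] K(KII)

Answer: NO — after 2 steps the term is K(KII), not yet normal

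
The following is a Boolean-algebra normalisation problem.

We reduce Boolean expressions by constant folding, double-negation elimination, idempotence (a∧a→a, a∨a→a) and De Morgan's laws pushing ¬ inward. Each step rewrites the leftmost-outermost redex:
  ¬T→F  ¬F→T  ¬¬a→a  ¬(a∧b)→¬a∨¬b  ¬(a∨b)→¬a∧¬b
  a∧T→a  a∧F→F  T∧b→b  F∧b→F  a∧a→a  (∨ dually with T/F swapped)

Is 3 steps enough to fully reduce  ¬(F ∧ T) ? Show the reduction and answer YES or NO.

Answer: YES — reaches normal form T in 3 ≤ 3 steps

Working:
  start: ¬(F ∧ T)
  [1] ¬F ∨ ¬T
  [2] T ∨ ¬T
  [3] T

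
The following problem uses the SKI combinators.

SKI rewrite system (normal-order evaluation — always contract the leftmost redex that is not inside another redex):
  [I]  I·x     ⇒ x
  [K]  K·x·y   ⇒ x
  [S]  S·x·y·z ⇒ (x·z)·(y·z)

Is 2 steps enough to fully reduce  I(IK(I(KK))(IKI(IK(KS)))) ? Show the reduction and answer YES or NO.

Answer: NO — after 2 steps the term is K(I(KK))(IKI(IK(KS))), not yet normal

Reduction:
  start: I(IK(I(KK))(IKI(IK(KS))))
  →1  IK(I(KK))(IKI(IK(KS)))
  →2  K(I(KK))(IKI(IK(KS)))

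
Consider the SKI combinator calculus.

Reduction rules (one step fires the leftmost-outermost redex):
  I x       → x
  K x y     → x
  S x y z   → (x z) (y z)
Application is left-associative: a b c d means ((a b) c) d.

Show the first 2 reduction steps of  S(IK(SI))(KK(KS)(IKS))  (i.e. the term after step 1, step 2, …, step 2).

Answer: after 2 steps: S(K(SI))(K(IKS))

Derivation:
  start: S(IK(SI))(KK(KS)(IKS))
  step 1: S(K(SI))(KK(KS)(IKS))
  step 2: S(K(SI))(K(IKS))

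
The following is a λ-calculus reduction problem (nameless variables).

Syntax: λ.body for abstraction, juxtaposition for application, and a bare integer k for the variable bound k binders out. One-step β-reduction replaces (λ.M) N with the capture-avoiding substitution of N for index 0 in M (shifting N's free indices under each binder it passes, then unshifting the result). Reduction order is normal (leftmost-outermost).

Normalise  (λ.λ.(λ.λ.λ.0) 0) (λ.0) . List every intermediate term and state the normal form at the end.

Answer: normal form = λ.λ.λ.0  (in 2 steps)

Derivation:
  start: (λ.λ.(λ.λ.λ.0) 0) (λ.0)
  step 1: λ.(λ.λ.λ.0) 0
  step 2: λ.λ.λ.0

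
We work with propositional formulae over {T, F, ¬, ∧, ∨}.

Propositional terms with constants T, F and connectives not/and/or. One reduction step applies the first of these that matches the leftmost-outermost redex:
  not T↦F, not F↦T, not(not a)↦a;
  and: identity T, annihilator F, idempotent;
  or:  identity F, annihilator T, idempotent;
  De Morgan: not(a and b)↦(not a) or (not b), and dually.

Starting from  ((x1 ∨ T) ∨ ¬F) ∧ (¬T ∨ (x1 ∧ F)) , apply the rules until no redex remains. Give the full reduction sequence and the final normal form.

  start: ((x1 ∨ T) ∨ ¬F) ∧ (¬T ∨ (x1 ∧ F))
  [1] (T ∨ ¬F) ∧ (¬T ∨ (x1 ∧ F))
  [2] T ∧ (¬T ∨ (x1 ∧ F))
  [3] ¬T ∨ (x1 ∧ F)
  [4] F ∨ (x1 ∧ F)
  [5] x1 ∧ F
  [6] F

Answer: normal form = F  (in 6 steps)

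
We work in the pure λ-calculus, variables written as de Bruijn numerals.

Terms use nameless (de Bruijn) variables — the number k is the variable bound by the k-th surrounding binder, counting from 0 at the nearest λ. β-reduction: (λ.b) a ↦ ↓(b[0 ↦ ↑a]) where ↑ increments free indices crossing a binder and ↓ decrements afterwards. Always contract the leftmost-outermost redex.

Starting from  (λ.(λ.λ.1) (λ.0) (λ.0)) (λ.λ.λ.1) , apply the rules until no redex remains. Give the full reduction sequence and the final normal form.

Answer: normal form = λ.0  (in 3 steps)

Reduction:
  start: (λ.(λ.λ.1) (λ.0) (λ.0)) (λ.λ.λ.1)
  →1  (λ.λ.1) (λ.0) (λ.0)
  →2  (λ.λ.0) (λ.0)
  →3  λ.0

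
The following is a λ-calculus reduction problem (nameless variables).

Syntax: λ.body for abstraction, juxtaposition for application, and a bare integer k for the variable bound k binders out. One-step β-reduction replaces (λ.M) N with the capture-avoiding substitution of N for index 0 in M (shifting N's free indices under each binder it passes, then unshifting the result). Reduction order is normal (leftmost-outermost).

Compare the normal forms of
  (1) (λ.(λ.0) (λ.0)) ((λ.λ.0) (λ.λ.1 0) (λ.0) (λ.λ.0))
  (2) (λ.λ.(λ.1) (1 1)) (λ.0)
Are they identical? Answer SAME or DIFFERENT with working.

Answer: SAME — A ⇓ λ.0, B ⇓ λ.0

Working:
Term A:
  start: (λ.(λ.0) (λ.0)) ((λ.λ.0) (λ.λ.1 0) (λ.0) (λ.λ.0))
  [1] (λ.0) (λ.0)
  [2] λ.0

Term B:
  start: (λ.λ.(λ.1) (1 1)) (λ.0)
  [1] λ.(λ.1) ((λ.0) (λ.0))
  [2] λ.0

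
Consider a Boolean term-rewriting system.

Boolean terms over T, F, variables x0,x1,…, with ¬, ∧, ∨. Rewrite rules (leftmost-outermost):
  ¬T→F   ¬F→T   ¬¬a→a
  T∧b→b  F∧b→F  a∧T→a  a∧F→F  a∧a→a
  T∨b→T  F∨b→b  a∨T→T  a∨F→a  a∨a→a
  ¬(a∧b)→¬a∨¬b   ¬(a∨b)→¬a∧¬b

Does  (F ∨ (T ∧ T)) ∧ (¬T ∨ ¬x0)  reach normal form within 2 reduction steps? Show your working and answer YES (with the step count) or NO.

  start: (F ∨ (T ∧ T)) ∧ (¬T ∨ ¬x0)
  [1] (T ∧ T) ∧ (¬T ∨ ¬x0)
  [2] T ∧ (¬T ∨ ¬x0)

Answer: NO — after 2 steps the term is T ∧ (¬T ∨ ¬x0), not yet normal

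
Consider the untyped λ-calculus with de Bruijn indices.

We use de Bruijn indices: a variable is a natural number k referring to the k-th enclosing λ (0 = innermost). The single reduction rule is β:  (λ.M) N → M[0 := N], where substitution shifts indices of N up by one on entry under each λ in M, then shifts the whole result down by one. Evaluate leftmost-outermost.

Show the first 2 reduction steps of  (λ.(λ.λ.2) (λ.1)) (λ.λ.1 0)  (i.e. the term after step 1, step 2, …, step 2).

Answer: after 2 steps: λ.λ.λ.1 0

Reduction:
  start: (λ.(λ.λ.2) (λ.1)) (λ.λ.1 0)
  →1  (λ.λ.λ.λ.1 0) (λ.λ.λ.1 0)
  →2  λ.λ.λ.1 0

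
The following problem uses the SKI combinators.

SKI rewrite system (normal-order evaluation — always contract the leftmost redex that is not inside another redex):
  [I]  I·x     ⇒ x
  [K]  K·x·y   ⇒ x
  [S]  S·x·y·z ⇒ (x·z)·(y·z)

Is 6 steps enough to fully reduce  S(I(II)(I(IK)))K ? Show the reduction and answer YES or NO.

  start: S(I(II)(I(IK)))K
  step 1: S(II(I(IK)))K
  step 2: S(I(I(IK)))K
  step 3: S(I(IK))K
  step 4: S(IK)K
  step 5: SKK

Answer: YES — reaches normal form SKK in 5 ≤ 6 steps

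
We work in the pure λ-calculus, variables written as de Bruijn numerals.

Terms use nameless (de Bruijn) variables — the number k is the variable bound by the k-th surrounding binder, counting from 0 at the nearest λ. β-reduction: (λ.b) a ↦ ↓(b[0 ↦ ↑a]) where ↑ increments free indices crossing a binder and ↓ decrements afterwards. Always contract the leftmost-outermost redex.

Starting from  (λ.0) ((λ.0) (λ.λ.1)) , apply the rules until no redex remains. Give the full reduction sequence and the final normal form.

Answer: normal form = λ.λ.1  (in 2 steps)

Reduction:
  start: (λ.0) ((λ.0) (λ.λ.1))
  [1] (λ.0) (λ.λ.1)
  [2] λ.λ.1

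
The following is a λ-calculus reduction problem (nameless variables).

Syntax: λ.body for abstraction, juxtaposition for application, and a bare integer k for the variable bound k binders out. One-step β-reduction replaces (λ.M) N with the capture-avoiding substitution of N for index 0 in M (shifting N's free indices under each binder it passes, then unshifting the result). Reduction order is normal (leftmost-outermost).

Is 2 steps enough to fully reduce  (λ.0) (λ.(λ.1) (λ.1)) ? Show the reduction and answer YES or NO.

  start: (λ.0) (λ.(λ.1) (λ.1))
  →1  λ.(λ.1) (λ.1)
  →2  λ.0

Answer: YES — reaches normal form λ.0 in 2 ≤ 2 steps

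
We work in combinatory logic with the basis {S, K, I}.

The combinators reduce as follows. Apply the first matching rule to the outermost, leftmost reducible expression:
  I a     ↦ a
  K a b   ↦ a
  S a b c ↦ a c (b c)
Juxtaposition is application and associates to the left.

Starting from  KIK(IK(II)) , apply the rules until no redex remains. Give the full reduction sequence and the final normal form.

  start: KIK(IK(II))
  →1  I(IK(II))
  →2  IK(II)
  →3  K(II)
  →4  KI

Answer: normal form = KI  (in 4 steps)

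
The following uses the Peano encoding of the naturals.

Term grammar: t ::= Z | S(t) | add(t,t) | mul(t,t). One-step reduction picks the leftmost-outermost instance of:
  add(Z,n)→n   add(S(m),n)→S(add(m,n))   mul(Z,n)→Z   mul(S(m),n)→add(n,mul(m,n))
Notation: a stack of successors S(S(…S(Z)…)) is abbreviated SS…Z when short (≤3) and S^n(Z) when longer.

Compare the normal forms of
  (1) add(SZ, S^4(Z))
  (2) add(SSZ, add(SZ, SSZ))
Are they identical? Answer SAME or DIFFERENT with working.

Answer: SAME — A ⇓ S^5(Z), B ⇓ S^5(Z)

Derivation:
Term A:
  start: add(SZ, S^4(Z))
  →1  S(add(Z, S^4(Z)))
  →2  S^5(Z)

Term B:
  start: add(SSZ, add(SZ, SSZ))
  →1  S(add(SZ, add(SZ, SSZ)))
  →2  S(S(add(Z, add(SZ, SSZ))))
  →3  S(S(add(SZ, SSZ)))
  →4  S(S(S(add(Z, SSZ))))
  →5  S^5(Z)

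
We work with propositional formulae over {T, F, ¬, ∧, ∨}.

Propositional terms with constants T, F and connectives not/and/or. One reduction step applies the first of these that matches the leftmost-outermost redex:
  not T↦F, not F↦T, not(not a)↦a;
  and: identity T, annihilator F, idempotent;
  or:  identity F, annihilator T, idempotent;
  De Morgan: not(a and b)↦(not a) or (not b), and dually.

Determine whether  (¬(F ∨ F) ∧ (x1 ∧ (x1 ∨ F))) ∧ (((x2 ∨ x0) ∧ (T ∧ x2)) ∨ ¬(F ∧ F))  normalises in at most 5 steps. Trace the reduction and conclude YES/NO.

  start: (¬(F ∨ F) ∧ (x1 ∧ (x1 ∨ F))) ∧ (((x2 ∨ x0) ∧ (T ∧ x2)) ∨ ¬(F ∧ F))
  step 1: ((¬F ∧ ¬F) ∧ (x1 ∧ (x1 ∨ F))) ∧ (((x2 ∨ x0) ∧ (T ∧ x2)) ∨ ¬(F ∧ F))
  step 2: (¬F ∧ (x1 ∧ (x1 ∨ F))) ∧ (((x2 ∨ x0) ∧ (T ∧ x2)) ∨ ¬(F ∧ F))
  step 3: (T ∧ (x1 ∧ (x1 ∨ F))) ∧ (((x2 ∨ x0) ∧ (T ∧ x2)) ∨ ¬(F ∧ F))
  step 4: (x1 ∧ (x1 ∨ F)) ∧ (((x2 ∨ x0) ∧ (T ∧ x2)) ∨ ¬(F ∧ F))
  step 5: (x1 ∧ x1) ∧ (((x2 ∨ x0) ∧ (T ∧ x2)) ∨ ¬(F ∧ F))

Answer: NO — after 5 steps the term is (x1 ∧ x1) ∧ (((x2 ∨ x0) ∧ (T ∧ x2)) ∨ ¬(F ∧ F)), not yet normal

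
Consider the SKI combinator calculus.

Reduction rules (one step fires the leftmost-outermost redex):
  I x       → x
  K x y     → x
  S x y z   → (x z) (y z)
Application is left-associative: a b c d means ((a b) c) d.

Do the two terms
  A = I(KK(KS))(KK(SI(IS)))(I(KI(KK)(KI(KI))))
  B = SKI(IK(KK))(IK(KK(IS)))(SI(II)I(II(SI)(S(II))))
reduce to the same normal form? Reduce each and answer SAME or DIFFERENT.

Term A:
  start: I(KK(KS))(KK(SI(IS)))(I(KI(KK)(KI(KI))))
  step 1: KK(KS)(KK(SI(IS)))(I(KI(KK)(KI(KI))))
  step 2: K(KK(SI(IS)))(I(KI(KK)(KI(KI))))
  step 3: KK(SI(IS))
  step 4: K

Term B:
  start: SKI(IK(KK))(IK(KK(IS)))(SI(II)I(II(SI)(S(II))))
  step 1: K(IK(KK))(I(IK(KK)))(IK(KK(IS)))(SI(II)I(II(SI)(S(II))))
  step 2: IK(KK)(IK(KK(IS)))(SI(II)I(II(SI)(S(II))))
  step 3: K(KK)(IK(KK(IS)))(SI(II)I(II(SI)(S(II))))
  step 4: KK(SI(II)I(II(SI)(S(II))))
  step 5: K

Answer: SAME — A ⇓ K, B ⇓ K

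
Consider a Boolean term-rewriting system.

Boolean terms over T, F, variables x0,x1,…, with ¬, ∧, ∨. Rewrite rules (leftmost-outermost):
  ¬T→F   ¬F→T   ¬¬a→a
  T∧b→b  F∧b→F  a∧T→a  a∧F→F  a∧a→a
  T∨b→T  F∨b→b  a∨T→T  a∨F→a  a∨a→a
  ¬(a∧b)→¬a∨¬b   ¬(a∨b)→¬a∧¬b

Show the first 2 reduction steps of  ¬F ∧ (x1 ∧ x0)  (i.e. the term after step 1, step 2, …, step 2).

  start: ¬F ∧ (x1 ∧ x0)
  [1] T ∧ (x1 ∧ x0)
  [2] x1 ∧ x0

Answer: after 2 steps: x1 ∧ x0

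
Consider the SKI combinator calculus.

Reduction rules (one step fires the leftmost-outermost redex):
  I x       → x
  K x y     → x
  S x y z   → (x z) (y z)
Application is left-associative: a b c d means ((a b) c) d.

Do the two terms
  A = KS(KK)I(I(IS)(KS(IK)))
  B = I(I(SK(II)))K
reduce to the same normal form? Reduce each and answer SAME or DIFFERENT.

Term A:
  start: KS(KK)I(I(IS)(KS(IK)))
  step 1: SI(I(IS)(KS(IK)))
  step 2: SI(IS(KS(IK)))
  step 3: SI(S(KS(IK)))
  step 4: SI(SS)

Term B:
  start: I(I(SK(II)))K
  step 1: I(SK(II))K
  step 2: SK(II)K
  step 3: KK(IIK)
  step 4: K

Answer: DIFFERENT — A ⇓ SI(SS), B ⇓ K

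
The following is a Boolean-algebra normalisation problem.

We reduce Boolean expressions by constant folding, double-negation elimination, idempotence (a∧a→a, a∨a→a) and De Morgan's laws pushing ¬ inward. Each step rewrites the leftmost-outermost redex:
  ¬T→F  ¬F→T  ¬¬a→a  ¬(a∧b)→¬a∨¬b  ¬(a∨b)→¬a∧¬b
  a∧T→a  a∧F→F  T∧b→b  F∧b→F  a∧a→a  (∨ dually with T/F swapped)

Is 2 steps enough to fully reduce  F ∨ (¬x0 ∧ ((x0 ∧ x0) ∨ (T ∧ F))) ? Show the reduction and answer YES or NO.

Answer: NO — after 2 steps the term is ¬x0 ∧ (x0 ∨ (T ∧ F)), not yet normal

Derivation:
  start: F ∨ (¬x0 ∧ ((x0 ∧ x0) ∨ (T ∧ F)))
  →1  ¬x0 ∧ ((x0 ∧ x0) ∨ (T ∧ F))
  →2  ¬x0 ∧ (x0 ∨ (T ∧ F))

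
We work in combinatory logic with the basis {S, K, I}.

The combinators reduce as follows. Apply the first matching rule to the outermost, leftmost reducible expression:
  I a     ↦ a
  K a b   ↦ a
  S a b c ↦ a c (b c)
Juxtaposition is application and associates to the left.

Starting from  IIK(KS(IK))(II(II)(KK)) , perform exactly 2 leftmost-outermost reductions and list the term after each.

Answer: after 2 steps: K(KS(IK))(II(II)(KK))

Reduction:
  start: IIK(KS(IK))(II(II)(KK))
  step 1: IK(KS(IK))(II(II)(KK))
  step 2: K(KS(IK))(II(II)(KK))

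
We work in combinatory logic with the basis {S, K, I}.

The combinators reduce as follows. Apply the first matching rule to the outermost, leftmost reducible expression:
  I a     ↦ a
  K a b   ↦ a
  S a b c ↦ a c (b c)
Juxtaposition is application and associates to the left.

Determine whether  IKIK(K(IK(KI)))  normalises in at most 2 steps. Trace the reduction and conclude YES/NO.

  start: IKIK(K(IK(KI)))
  [1] KIK(K(IK(KI)))
  [2] I(K(IK(KI)))

Answer: NO — after 2 steps the term is I(K(IK(KI))), not yet normal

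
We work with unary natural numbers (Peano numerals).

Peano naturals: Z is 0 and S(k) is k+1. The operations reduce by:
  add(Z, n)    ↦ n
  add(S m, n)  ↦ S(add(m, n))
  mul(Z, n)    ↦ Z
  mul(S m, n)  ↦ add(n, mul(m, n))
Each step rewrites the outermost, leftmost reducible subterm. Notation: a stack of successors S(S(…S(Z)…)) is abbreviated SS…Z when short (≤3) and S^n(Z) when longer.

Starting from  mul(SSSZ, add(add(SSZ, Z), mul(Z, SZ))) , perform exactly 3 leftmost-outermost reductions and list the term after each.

  start: mul(SSSZ, add(add(SSZ, Z), mul(Z, SZ)))
  step 1: add(add(add(SSZ, Z), mul(Z, SZ)), mul(SSZ, add(add(SSZ, Z), mul(Z, SZ))))
  step 2: add(add(S(add(SZ, Z)), mul(Z, SZ)), mul(SSZ, add(add(SSZ, Z), mul(Z, SZ))))
  step 3: add(S(add(add(SZ, Z), mul(Z, SZ))), mul(SSZ, add(add(SSZ, Z), mul(Z, SZ))))

Answer: after 3 steps: add(S(add(add(SZ, Z), mul(Z, SZ))), mul(SSZ, add(add(SSZ, Z), mul(Z, SZ))))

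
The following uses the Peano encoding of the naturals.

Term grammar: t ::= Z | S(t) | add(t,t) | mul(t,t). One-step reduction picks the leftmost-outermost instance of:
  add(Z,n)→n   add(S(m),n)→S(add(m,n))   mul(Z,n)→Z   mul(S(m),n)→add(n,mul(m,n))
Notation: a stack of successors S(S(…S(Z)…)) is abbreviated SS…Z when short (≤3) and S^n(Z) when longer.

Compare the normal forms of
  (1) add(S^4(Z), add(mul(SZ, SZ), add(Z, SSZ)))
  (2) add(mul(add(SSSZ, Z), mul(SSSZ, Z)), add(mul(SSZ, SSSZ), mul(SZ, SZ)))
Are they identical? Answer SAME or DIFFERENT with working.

Term A:
  start: add(S^4(Z), add(mul(SZ, SZ), add(Z, SSZ)))
  →1  S(add(SSSZ, add(mul(SZ, SZ), add(Z, SSZ))))
  →2  S(S(add(SSZ, add(mul(SZ, SZ), add(Z, SSZ)))))
  →3  S(S(S(add(SZ, add(mul(SZ, SZ), add(Z, SSZ))))))
  →4  S(S(S(S(add(Z, add(mul(SZ, SZ), add(Z, SSZ)))))))
  →5  S(S(S(S(add(mul(SZ, SZ), add(Z, SSZ))))))
  →6  S(S(S(S(add(add(SZ, mul(Z, SZ)), add(Z, SSZ))))))
  →7  S(S(S(S(add(S(add(Z, mul(Z, SZ))), add(Z, SSZ))))))
  →8  S(S(S(S(S(add(add(Z, mul(Z, SZ)), add(Z, SSZ)))))))
  →9  S(S(S(S(S(add(mul(Z, SZ), add(Z, SSZ)))))))
  →10  S(S(S(S(S(add(Z, add(Z, SSZ)))))))
  →11  S(S(S(S(S(add(Z, SSZ))))))
  →12  S^7(Z)

Term B:
  start: add(mul(add(SSSZ, Z), mul(SSSZ, Z)), add(mul(SSZ, SSSZ), mul(SZ, SZ)))
  →1  add(mul(S(add(SSZ, Z)), mul(SSSZ, Z)), add(mul(SSZ, SSSZ), mul(SZ, SZ)))
  →2  add(add(mul(SSSZ, Z), mul(add(SSZ, Z), mul(SSSZ, Z))), add(mul(SSZ, SSSZ), mul(SZ, SZ)))
  →3  add(add(add(Z, mul(SSZ, Z)), mul(add(SSZ, Z), mul(SSSZ, Z))), add(mul(SSZ, SSSZ), mul(SZ, SZ)))
  →4  add(add(mul(SSZ, Z), mul(add(SSZ, Z), mul(SSSZ, Z))), add(mul(SSZ, SSSZ), mul(SZ, SZ)))
  →5  add(add(add(Z, mul(SZ, Z)), mul(add(SSZ, Z), mul(SSSZ, Z))), add(mul(SSZ, SSSZ), mul(SZ, SZ)))
  →6  add(add(mul(SZ, Z), mul(add(SSZ, Z), mul(SSSZ, Z))), add(mul(SSZ, SSSZ), mul(SZ, SZ)))
  →7  add(add(add(Z, mul(Z, Z)), mul(add(SSZ, Z), mul(SSSZ, Z))), add(mul(SSZ, SSSZ), mul(SZ, SZ)))
  →8  add(add(mul(Z, Z), mul(add(SSZ, Z), mul(SSSZ, Z))), add(mul(SSZ, SSSZ), mul(SZ, SZ)))
  →9  add(add(Z, mul(add(SSZ, Z), mul(SSSZ, Z))), add(mul(SSZ, SSSZ), mul(SZ, SZ)))
  →10  add(mul(add(SSZ, Z), mul(SSSZ, Z)), add(mul(SSZ, SSSZ), mul(SZ, SZ)))
  →11  add(mul(S(add(SZ, Z)), mul(SSSZ, Z)), add(mul(SSZ, SSSZ), mul(SZ, SZ)))
  →12  add(add(mul(SSSZ, Z), mul(add(SZ, Z), mul(SSSZ, Z))), add(mul(SSZ, SSSZ), mul(SZ, SZ)))
  →13  add(add(add(Z, mul(SSZ, Z)), mul(add(SZ, Z), mul(SSSZ, Z))), add(mul(SSZ, SSSZ), mul(SZ, SZ)))
  →14  add(add(mul(SSZ, Z), mul(add(SZ, Z), mul(SSSZ, Z))), add(mul(SSZ, SSSZ), mul(SZ, SZ)))
  →15  add(add(add(Z, mul(SZ, Z)), mul(add(SZ, Z), mul(SSSZ, Z))), add(mul(SSZ, SSSZ), mul(SZ, SZ)))
  →16  add(add(mul(SZ, Z), mul(add(SZ, Z), mul(SSSZ, Z))), add(mul(SSZ, SSSZ), mul(SZ, SZ)))
  →17  add(add(add(Z, mul(Z, Z)), mul(add(SZ, Z), mul(SSSZ, Z))), add(mul(SSZ, SSSZ), mul(SZ, SZ)))
  →18  add(add(mul(Z, Z), mul(add(SZ, Z), mul(SSSZ, Z))), add(mul(SSZ, SSSZ), mul(SZ, SZ)))
  →19  add(add(Z, mul(add(SZ, Z), mul(SSSZ, Z))), add(mul(SSZ, SSSZ), mul(SZ, SZ)))
  →20  add(mul(add(SZ, Z), mul(SSSZ, Z)), add(mul(SSZ, SSSZ), mul(SZ, SZ)))
  →21  add(mul(S(add(Z, Z)), mul(SSSZ, Z)), add(mul(SSZ, SSSZ), mul(SZ, SZ)))
  →22  add(add(mul(SSSZ, Z), mul(add(Z, Z), mul(SSSZ, Z))), add(mul(SSZ, SSSZ), mul(SZ, SZ)))
  →23  add(add(add(Z, mul(SSZ, Z)), mul(add(Z, Z), mul(SSSZ, Z))), add(mul(SSZ, SSSZ), mul(SZ, SZ)))
  →24  add(add(mul(SSZ, Z), mul(add(Z, Z), mul(SSSZ, Z))), add(mul(SSZ, SSSZ), mul(SZ, SZ)))
  →25  add(add(add(Z, mul(SZ, Z)), mul(add(Z, Z), mul(SSSZ, Z))), add(mul(SSZ, SSSZ), mul(SZ, SZ)))
  →26  add(add(mul(SZ, Z), mul(add(Z, Z), mul(SSSZ, Z))), add(mul(SSZ, SSSZ), mul(SZ, SZ)))
  →27  add(add(add(Z, mul(Z, Z)), mul(add(Z, Z), mul(SSSZ, Z))), add(mul(SSZ, SSSZ), mul(SZ, SZ)))
  →28  add(add(mul(Z, Z), mul(add(Z, Z), mul(SSSZ, Z))), add(mul(SSZ, SSSZ), mul(SZ, SZ)))
  →29  add(add(Z, mul(add(Z, Z), mul(SSSZ, Z))), add(mul(SSZ, SSSZ), mul(SZ, SZ)))
  →30  add(mul(add(Z, Z), mul(SSSZ, Z)), add(mul(SSZ, SSSZ), mul(SZ, SZ)))
  →31  add(mul(Z, mul(SSSZ, Z)), add(mul(SSZ, SSSZ), mul(SZ, SZ)))
  →32  add(Z, add(mul(SSZ, SSSZ), mul(SZ, SZ)))
  →33  add(mul(SSZ, SSSZ), mul(SZ, SZ))
  →34  add(add(SSSZ, mul(SZ, SSSZ)), mul(SZ, SZ))
  →35  add(S(add(SSZ, mul(SZ, SSSZ))), mul(SZ, SZ))
  →36  S(add(add(SSZ, mul(SZ, SSSZ)), mul(SZ, SZ)))
  →37  S(add(S(add(SZ, mul(SZ, SSSZ))), mul(SZ, SZ)))
  →38  S(S(add(add(SZ, mul(SZ, SSSZ)), mul(SZ, SZ))))
  →39  S(S(add(S(add(Z, mul(SZ, SSSZ))), mul(SZ, SZ))))
  →40  S(S(S(add(add(Z, mul(SZ, SSSZ)), mul(SZ, SZ)))))
  →41  S(S(S(add(mul(SZ, SSSZ), mul(SZ, SZ)))))
  →42  S(S(S(add(add(SSSZ, mul(Z, SSSZ)), mul(SZ, SZ)))))
  →43  S(S(S(add(S(add(SSZ, mul(Z, SSSZ))), mul(SZ, SZ)))))
  →44  S(S(S(S(add(add(SSZ, mul(Z, SSSZ)), mul(SZ, SZ))))))
  →45  S(S(S(S(add(S(add(SZ, mul(Z, SSSZ))), mul(SZ, SZ))))))
  →46  S(S(S(S(S(add(add(SZ, mul(Z, SSSZ)), mul(SZ, SZ)))))))
  →47  S(S(S(S(S(add(S(add(Z, mul(Z, SSSZ))), mul(SZ, SZ)))))))
  →48  S(S(S(S(S(S(add(add(Z, mul(Z, SSSZ)), mul(SZ, SZ))))))))
  →49  S(S(S(S(S(S(add(mul(Z, SSSZ), mul(SZ, SZ))))))))
  →50  S(S(S(S(S(S(add(Z, mul(SZ, SZ))))))))
  →51  S(S(S(S(S(S(mul(SZ, SZ)))))))
  →52  S(S(S(S(S(S(add(SZ, mul(Z, SZ))))))))
  →53  S(S(S(S(S(S(S(add(Z, mul(Z, SZ)))))))))
  →54  S(S(S(S(S(S(S(mul(Z, SZ))))))))
  →55  S^7(Z)

Answer: SAME — A ⇓ S^7(Z), B ⇓ S^7(Z)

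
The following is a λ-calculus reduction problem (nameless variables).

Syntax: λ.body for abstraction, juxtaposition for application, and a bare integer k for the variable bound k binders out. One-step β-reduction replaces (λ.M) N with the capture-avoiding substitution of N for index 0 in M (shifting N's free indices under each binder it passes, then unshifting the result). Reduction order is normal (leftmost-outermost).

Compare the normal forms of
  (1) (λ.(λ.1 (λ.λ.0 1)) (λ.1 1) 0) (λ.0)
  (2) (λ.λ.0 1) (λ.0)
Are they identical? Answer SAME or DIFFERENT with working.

Term A:
  start: (λ.(λ.1 (λ.λ.0 1)) (λ.1 1) 0) (λ.0)
  →1  (λ.(λ.0) (λ.λ.0 1)) (λ.(λ.0) (λ.0)) (λ.0)
  →2  (λ.0) (λ.λ.0 1) (λ.0)
  →3  (λ.λ.0 1) (λ.0)
  →4  λ.0 (λ.0)

Term B:
  start: (λ.λ.0 1) (λ.0)
  →1  λ.0 (λ.0)

Answer: SAME — A ⇓ λ.0 (λ.0), B ⇓ λ.0 (λ.0)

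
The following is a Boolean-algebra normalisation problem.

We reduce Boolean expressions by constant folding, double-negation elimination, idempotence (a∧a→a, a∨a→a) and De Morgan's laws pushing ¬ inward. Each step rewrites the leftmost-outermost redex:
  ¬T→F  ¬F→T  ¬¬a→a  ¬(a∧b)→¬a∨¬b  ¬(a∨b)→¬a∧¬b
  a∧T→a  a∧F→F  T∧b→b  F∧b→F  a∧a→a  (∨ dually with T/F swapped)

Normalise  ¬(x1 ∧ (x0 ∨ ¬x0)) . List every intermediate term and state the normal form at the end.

  start: ¬(x1 ∧ (x0 ∨ ¬x0))
  →1  ¬x1 ∨ ¬(x0 ∨ ¬x0)
  →2  ¬x1 ∨ (¬x0 ∧ ¬¬x0)
  →3  ¬x1 ∨ (¬x0 ∧ x0)

Answer: normal form = ¬x1 ∨ (¬x0 ∧ x0)  (in 3 steps)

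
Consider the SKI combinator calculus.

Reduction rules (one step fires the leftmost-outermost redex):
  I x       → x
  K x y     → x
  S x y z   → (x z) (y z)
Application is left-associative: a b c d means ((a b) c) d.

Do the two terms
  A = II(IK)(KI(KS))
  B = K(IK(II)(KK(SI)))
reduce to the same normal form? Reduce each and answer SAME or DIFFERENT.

Term A:
  start: II(IK)(KI(KS))
  [1] I(IK)(KI(KS))
  [2] IK(KI(KS))
  [3] K(KI(KS))
  [4] KI

Term B:
  start: K(IK(II)(KK(SI)))
  [1] K(K(II)(KK(SI)))
  [2] K(II)
  [3] KI

Answer: SAME — A ⇓ KI, B ⇓ KI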